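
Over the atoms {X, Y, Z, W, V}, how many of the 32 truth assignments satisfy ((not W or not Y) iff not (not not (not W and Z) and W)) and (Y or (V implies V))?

Initial set: {(((not W or not Y) iff not (not not (not W and Z) and W)) and (Y or (V implies V)))}.
(((not W or not Y) iff not (not not (not W and Z) and W)) and (Y or (V implies V))): α-rule — add ((not W or not Y) iff not (not not (not W and Z) and W)), (Y or (V implies V)).
((not W or not Y) iff not (not not (not W and Z) and W)): β-rule — branch into (not W or not Y), not (not not (not W and Z) and W)  //  not (not W or not Y), not not (not not (not W and Z) and W).
  branch 1 (add (not W or not Y), not (not not (not W and Z) and W)):
    (Y or (V implies V)): β-rule — branch into Y  //  (V implies V).
      branch 1.1 (add Y):
        (not W or not Y): β-rule — branch into not W  //  not Y.
          branch 1.1.1 (add not W):
            not (not not (not W and Z) and W): β-rule — branch into not not not (not W and Z)  //  not W.
              branch 1.1.1.1 (add not not not (not W and Z)):
                not not not (not W and Z): drop double negation, giving not (not W and Z).
                not (not W and Z): β-rule — branch into not not W  //  not Z.
                  branch 1.1.1.1.1 (add not not W):
                    × closes — contains both W and not W.
                  branch 1.1.1.1.2 (add not Z):
                    ○ open, literals {W=F, Y=T, Z=F}.
              branch 1.1.1.2 (add not W):
                ○ open, literals {W=F, Y=T}.
          branch 1.1.2 (add not Y):
            × closes — contains both Y and not Y.
      branch 1.2 (add (V implies V)):
        (not W or not Y): β-rule — branch into not W  //  not Y.
          branch 1.2.1 (add not W):
            not (not not (not W and Z) and W): β-rule — branch into not not not (not W and Z)  //  not W.
              branch 1.2.1.1 (add not not not (not W and Z)):
                not not not (not W and Z): drop double negation, giving not (not W and Z).
                (V implies V): β-rule — branch into not V  //  V.
                  branch 1.2.1.1.1 (add not V):
                    not (not W and Z): β-rule — branch into not not W  //  not Z.
                      branch 1.2.1.1.1.1 (add not not W):
                        × closes — contains both W and not W.
                      branch 1.2.1.1.1.2 (add not Z):
                        ○ open, literals {V=F, W=F, Z=F}.
                  branch 1.2.1.1.2 (add V):
                    not (not W and Z): β-rule — branch into not not W  //  not Z.
                      branch 1.2.1.1.2.1 (add not not W):
                        × closes — contains both W and not W.
                      branch 1.2.1.1.2.2 (add not Z):
                        ○ open, literals {V=T, W=F, Z=F}.
              branch 1.2.1.2 (add not W):
                (V implies V): β-rule — branch into not V  //  V.
                  branch 1.2.1.2.1 (add not V):
                    ○ open, literals {V=F, W=F}.
                  branch 1.2.1.2.2 (add V):
                    ○ open, literals {V=T, W=F}.
          branch 1.2.2 (add not Y):
            not (not not (not W and Z) and W): β-rule — branch into not not not (not W and Z)  //  not W.
              branch 1.2.2.1 (add not not not (not W and Z)):
                not not not (not W and Z): drop double negation, giving not (not W and Z).
                (V implies V): β-rule — branch into not V  //  V.
                  branch 1.2.2.1.1 (add not V):
                    not (not W and Z): β-rule — branch into not not W  //  not Z.
                      branch 1.2.2.1.1.1 (add not not W):
                        ○ open, literals {V=F, W=T, Y=F}.
                      branch 1.2.2.1.1.2 (add not Z):
                        ○ open, literals {V=F, Y=F, Z=F}.
                  branch 1.2.2.1.2 (add V):
                    not (not W and Z): β-rule — branch into not not W  //  not Z.
                      branch 1.2.2.1.2.1 (add not not W):
                        ○ open, literals {V=T, W=T, Y=F}.
                      branch 1.2.2.1.2.2 (add not Z):
                        ○ open, literals {V=T, Y=F, Z=F}.
              branch 1.2.2.2 (add not W):
                (V implies V): β-rule — branch into not V  //  V.
                  branch 1.2.2.2.1 (add not V):
                    ○ open, literals {V=F, W=F, Y=F}.
                  branch 1.2.2.2.2 (add V):
                    ○ open, literals {V=T, W=F, Y=F}.
  branch 2 (add not (not W or not Y), not not (not not (not W and Z) and W)):
    not (not W or not Y): α-rule — add not not W, not not Y.
    not not (not not (not W and Z) and W): α-rule — add not not (not W and Z), W.
    not not (not W and Z): drop double negation, giving (not W and Z).
    (not W and Z): α-rule — add not W, Z.
    × closes — contains both W and not W.
5 branches closed, 12 open.
Each open branch fixes some atoms; the unmentioned ones are free. Counting distinct full assignments: branch {W=F, Y=T, Z=F} (X, V) contributes 4 new; branch {W=F, Y=T} (X, Z, V) contributes 4 new; branch {V=F, W=F, Z=F} (X, Y) contributes 2 new; branch {V=T, W=F, Z=F} (X, Y) contributes 2 new; branch {V=F, W=F} (X, Y, Z) contributes 2 new; branch {V=T, W=F} (X, Y, Z) contributes 2 new; branch {V=F, W=T, Y=F} (X, Z) contributes 4 new; branch {V=F, Y=F, Z=F} (X, W) contributes 0 new; branch {V=T, W=T, Y=F} (X, Z) contributes 4 new; branch {V=T, Y=F, Z=F} (X, W) contributes 0 new; branch {V=F, W=F, Y=F} (X, Z) contributes 0 new; branch {V=T, W=F, Y=F} (X, Z) contributes 0 new. Total: 24.

24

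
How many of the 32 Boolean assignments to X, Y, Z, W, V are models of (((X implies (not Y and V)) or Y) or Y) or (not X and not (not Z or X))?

28

Initial set: {T ((((X implies (not Y and V)) or Y) or Y) or (not X and not (not Z or X)))}.
T ((((X implies (not Y and V)) or Y) or Y) or (not X and not (not Z or X))): β-rule — branch into T (((X implies (not Y and V)) or Y) or Y)  //  T (not X and not (not Z or X)).
  branch 1 (add T (((X implies (not Y and V)) or Y) or Y)):
    T (((X implies (not Y and V)) or Y) or Y): β-rule — branch into T ((X implies (not Y and V)) or Y)  //  T Y.
      branch 1.1 (add T ((X implies (not Y and V)) or Y)):
        T ((X implies (not Y and V)) or Y): β-rule — branch into T (X implies (not Y and V))  //  T Y.
          branch 1.1.1 (add T (X implies (not Y and V))):
            T (X implies (not Y and V)): β-rule — branch into F X  //  T (not Y and V).
              branch 1.1.1.1 (add F X):
                ○ open, literals {X=0}.
              branch 1.1.1.2 (add T (not Y and V)):
                T (not Y and V): α-rule — add T not Y, T V.
                ○ open, literals {V=1, Y=0}.
          branch 1.1.2 (add T Y):
            ○ open, literals {Y=1}.
      branch 1.2 (add T Y):
        ○ open, literals {Y=1}.
  branch 2 (add T (not X and not (not Z or X))):
    T (not X and not (not Z or X)): α-rule — add T not X, T not (not Z or X).
    T not (not Z or X): α-rule — add F not Z, F X.
    ○ open, literals {X=0, Z=1}.
0 branches closed, 5 open.
Each open branch fixes some atoms; the unmentioned ones are free. Counting distinct full assignments: branch {X=0} (Y, Z, W, V) contributes 16 new; branch {V=1, Y=0} (X, Z, W) contributes 4 new; branch {Y=1} (X, Z, W, V) contributes 8 new; branch {Y=1} (X, Z, W, V) contributes 0 new; branch {X=0, Z=1} (Y, W, V) contributes 0 new. Total: 28.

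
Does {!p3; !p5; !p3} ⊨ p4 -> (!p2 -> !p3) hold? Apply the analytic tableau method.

Initial set: {T !p3; T !p5; T !p3; F (p4 -> (!p2 -> !p3))}.
F (p4 -> (!p2 -> !p3)): α-rule — add T p4, F (!p2 -> !p3).
F (!p2 -> !p3): α-rule — add T !p2, F !p3.
× closes — contains both p3 and !p3.
All 1 branch closes.
Every branch closed, so the premises entail the conclusion.

Yes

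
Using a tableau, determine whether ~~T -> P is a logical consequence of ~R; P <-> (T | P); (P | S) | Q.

Initial set: {~R; (P <-> (T | P)); ((P | S) | Q); ~(~~T -> P)}.
~(~~T -> P): α-rule — add ~~T, ~P.
~~T: drop double negation, giving T.
(P <-> (T | P)): β-rule — branch into P, (T | P)  //  ~P, ~(T | P).
  branch 1 (add P, (T | P)):
    × closes — contains both P and ~P.
  branch 2 (add ~P, ~(T | P)):
    ~(T | P): α-rule — add ~T, ~P.
    × closes — contains both T and ~T.
All 2 branches close.
Every branch closed, so the premises entail the conclusion.

Yes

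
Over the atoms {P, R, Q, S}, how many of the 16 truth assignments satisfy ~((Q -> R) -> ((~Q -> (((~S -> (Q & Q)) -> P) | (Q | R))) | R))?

1

Initial set: {T ~((Q -> R) -> ((~Q -> (((~S -> (Q & Q)) -> P) | (Q | R))) | R))}.
T ~((Q -> R) -> ((~Q -> (((~S -> (Q & Q)) -> P) | (Q | R))) | R)): α-rule — add T (Q -> R), F ((~Q -> (((~S -> (Q & Q)) -> P) | (Q | R))) | R).
F ((~Q -> (((~S -> (Q & Q)) -> P) | (Q | R))) | R): α-rule — add F (~Q -> (((~S -> (Q & Q)) -> P) | (Q | R))), F R.
F (~Q -> (((~S -> (Q & Q)) -> P) | (Q | R))): α-rule — add T ~Q, F (((~S -> (Q & Q)) -> P) | (Q | R)).
F (((~S -> (Q & Q)) -> P) | (Q | R)): α-rule — add F ((~S -> (Q & Q)) -> P), F (Q | R).
F ((~S -> (Q & Q)) -> P): α-rule — add T (~S -> (Q & Q)), F P.
F (Q | R): α-rule — add F Q, F R.
T (Q -> R): β-rule — branch into F Q  //  T R.
  branch 1 (add F Q):
    T (~S -> (Q & Q)): β-rule — branch into F ~S  //  T (Q & Q).
      branch 1.1 (add F ~S):
        ○ open, literals {P=F, Q=F, R=F, S=T}.
      branch 1.2 (add T (Q & Q)):
        T (Q & Q): α-rule — add T Q, T Q.
        × closes — contains both Q and ~Q.
  branch 2 (add T R):
    × closes — contains both R and ~R.
2 branches closed, 1 open.
Each open branch fixes some atoms; the unmentioned ones are free. Counting distinct full assignments: branch {P=F, Q=F, R=F, S=T} (none free) contributes 1 new. Total: 1.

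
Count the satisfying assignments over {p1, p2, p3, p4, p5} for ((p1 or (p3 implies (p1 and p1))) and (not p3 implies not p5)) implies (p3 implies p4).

28

Initial set: {(((p1 or (p3 implies (p1 and p1))) and (not p3 implies not p5)) implies (p3 implies p4))}.
(((p1 or (p3 implies (p1 and p1))) and (not p3 implies not p5)) implies (p3 implies p4)): β-rule — branch into not ((p1 or (p3 implies (p1 and p1))) and (not p3 implies not p5))  //  (p3 implies p4).
  branch 1 (add not ((p1 or (p3 implies (p1 and p1))) and (not p3 implies not p5))):
    not ((p1 or (p3 implies (p1 and p1))) and (not p3 implies not p5)): β-rule — branch into not (p1 or (p3 implies (p1 and p1)))  //  not (not p3 implies not p5).
      branch 1.1 (add not (p1 or (p3 implies (p1 and p1)))):
        not (p1 or (p3 implies (p1 and p1))): α-rule — add not p1, not (p3 implies (p1 and p1)).
        not (p3 implies (p1 and p1)): α-rule — add p3, not (p1 and p1).
        not (p1 and p1): β-rule — branch into not p1  //  not p1.
          branch 1.1.1 (add not p1):
            ○ open, literals {p1=0, p3=1}.
          branch 1.1.2 (add not p1):
            ○ open, literals {p1=0, p3=1}.
      branch 1.2 (add not (not p3 implies not p5)):
        not (not p3 implies not p5): α-rule — add not p3, not not p5.
        ○ open, literals {p3=0, p5=1}.
  branch 2 (add (p3 implies p4)):
    (p3 implies p4): β-rule — branch into not p3  //  p4.
      branch 2.1 (add not p3):
        ○ open, literals {p3=0}.
      branch 2.2 (add p4):
        ○ open, literals {p4=1}.
0 branches closed, 5 open.
Each open branch fixes some atoms; the unmentioned ones are free. Counting distinct full assignments: branch {p1=0, p3=1} (p2, p4, p5) contributes 8 new; branch {p1=0, p3=1} (p2, p4, p5) contributes 0 new; branch {p3=0, p5=1} (p1, p2, p4) contributes 8 new; branch {p3=0} (p1, p2, p4, p5) contributes 8 new; branch {p4=1} (p1, p2, p3, p5) contributes 4 new. Total: 28.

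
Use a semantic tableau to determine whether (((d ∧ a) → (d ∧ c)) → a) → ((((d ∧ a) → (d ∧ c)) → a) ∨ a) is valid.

Valid

Assume the negation and expand:
Initial set: {¬((((d ∧ a) → (d ∧ c)) → a) → ((((d ∧ a) → (d ∧ c)) → a) ∨ a))}.
¬((((d ∧ a) → (d ∧ c)) → a) → ((((d ∧ a) → (d ∧ c)) → a) ∨ a)): α-rule — add (((d ∧ a) → (d ∧ c)) → a), ¬((((d ∧ a) → (d ∧ c)) → a) ∨ a).
¬((((d ∧ a) → (d ∧ c)) → a) ∨ a): α-rule — add ¬(((d ∧ a) → (d ∧ c)) → a), ¬a.
¬(((d ∧ a) → (d ∧ c)) → a): α-rule — add ((d ∧ a) → (d ∧ c)), ¬a.
(((d ∧ a) → (d ∧ c)) → a): β-rule — branch into ¬((d ∧ a) → (d ∧ c))  //  a.
  branch 1 (add ¬((d ∧ a) → (d ∧ c))):
    ¬((d ∧ a) → (d ∧ c)): α-rule — add (d ∧ a), ¬(d ∧ c).
    (d ∧ a): α-rule — add d, a.
    × closes — contains both a and ¬a.
  branch 2 (add a):
    × closes — contains both a and ¬a.
All 2 branches close.
Every branch closed, so the negation is unsatisfiable and the formula is valid.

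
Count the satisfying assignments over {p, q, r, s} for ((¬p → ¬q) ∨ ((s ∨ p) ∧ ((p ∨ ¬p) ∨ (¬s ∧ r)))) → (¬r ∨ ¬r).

9

Initial set: {(((¬p → ¬q) ∨ ((s ∨ p) ∧ ((p ∨ ¬p) ∨ (¬s ∧ r)))) → (¬r ∨ ¬r))}.
(((¬p → ¬q) ∨ ((s ∨ p) ∧ ((p ∨ ¬p) ∨ (¬s ∧ r)))) → (¬r ∨ ¬r)): β-rule — branch into ¬((¬p → ¬q) ∨ ((s ∨ p) ∧ ((p ∨ ¬p) ∨ (¬s ∧ r))))  //  (¬r ∨ ¬r).
  branch 1 (add ¬((¬p → ¬q) ∨ ((s ∨ p) ∧ ((p ∨ ¬p) ∨ (¬s ∧ r))))):
    ¬((¬p → ¬q) ∨ ((s ∨ p) ∧ ((p ∨ ¬p) ∨ (¬s ∧ r)))): α-rule — add ¬(¬p → ¬q), ¬((s ∨ p) ∧ ((p ∨ ¬p) ∨ (¬s ∧ r))).
    ¬(¬p → ¬q): α-rule — add ¬p, ¬¬q.
    ¬((s ∨ p) ∧ ((p ∨ ¬p) ∨ (¬s ∧ r))): β-rule — branch into ¬(s ∨ p)  //  ¬((p ∨ ¬p) ∨ (¬s ∧ r)).
      branch 1.1 (add ¬(s ∨ p)):
        ¬(s ∨ p): α-rule — add ¬s, ¬p.
        ○ open, literals {p=false, q=true, s=false}.
      branch 1.2 (add ¬((p ∨ ¬p) ∨ (¬s ∧ r))):
        ¬((p ∨ ¬p) ∨ (¬s ∧ r)): α-rule — add ¬(p ∨ ¬p), ¬(¬s ∧ r).
        ¬(p ∨ ¬p): α-rule — add ¬p, ¬¬p.
        × closes — contains both p and ¬p.
  branch 2 (add (¬r ∨ ¬r)):
    (¬r ∨ ¬r): β-rule — branch into ¬r  //  ¬r.
      branch 2.1 (add ¬r):
        ○ open, literals {r=false}.
      branch 2.2 (add ¬r):
        ○ open, literals {r=false}.
1 branch closed, 3 open.
Each open branch fixes some atoms; the unmentioned ones are free. Counting distinct full assignments: branch {p=false, q=true, s=false} (r) contributes 2 new; branch {r=false} (p, q, s) contributes 7 new; branch {r=false} (p, q, s) contributes 0 new. Total: 9.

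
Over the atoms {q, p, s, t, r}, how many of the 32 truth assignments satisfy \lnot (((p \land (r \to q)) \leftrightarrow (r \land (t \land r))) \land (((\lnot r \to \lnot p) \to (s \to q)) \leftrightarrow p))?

26

Initial set: {\lnot (((p \land (r \to q)) \leftrightarrow (r \land (t \land r))) \land (((\lnot r \to \lnot p) \to (s \to q)) \leftrightarrow p))}.
\lnot (((p \land (r \to q)) \leftrightarrow (r \land (t \land r))) \land (((\lnot r \to \lnot p) \to (s \to q)) \leftrightarrow p)): β-rule — branch into \lnot ((p \land (r \to q)) \leftrightarrow (r \land (t \land r)))  //  \lnot (((\lnot r \to \lnot p) \to (s \to q)) \leftrightarrow p).
  branch 1 (add \lnot ((p \land (r \to q)) \leftrightarrow (r \land (t \land r)))):
    \lnot ((p \land (r \to q)) \leftrightarrow (r \land (t \land r))): β-rule — branch into (p \land (r \to q)), \lnot (r \land (t \land r))  //  \lnot (p \land (r \to q)), (r \land (t \land r)).
      branch 1.1 (add (p \land (r \to q)), \lnot (r \land (t \land r))):
        (p \land (r \to q)): α-rule — add p, (r \to q).
        \lnot (r \land (t \land r)): β-rule — branch into \lnot r  //  \lnot (t \land r).
          branch 1.1.1 (add \lnot r):
            (r \to q): β-rule — branch into \lnot r  //  q.
              branch 1.1.1.1 (add \lnot r):
                ○ open, literals {p=1, r=0}.
              branch 1.1.1.2 (add q):
                ○ open, literals {p=1, q=1, r=0}.
          branch 1.1.2 (add \lnot (t \land r)):
            (r \to q): β-rule — branch into \lnot r  //  q.
              branch 1.1.2.1 (add \lnot r):
                \lnot (t \land r): β-rule — branch into \lnot t  //  \lnot r.
                  branch 1.1.2.1.1 (add \lnot t):
                    ○ open, literals {p=1, r=0, t=0}.
                  branch 1.1.2.1.2 (add \lnot r):
                    ○ open, literals {p=1, r=0}.
              branch 1.1.2.2 (add q):
                \lnot (t \land r): β-rule — branch into \lnot t  //  \lnot r.
                  branch 1.1.2.2.1 (add \lnot t):
                    ○ open, literals {p=1, q=1, t=0}.
                  branch 1.1.2.2.2 (add \lnot r):
                    ○ open, literals {p=1, q=1, r=0}.
      branch 1.2 (add \lnot (p \land (r \to q)), (r \land (t \land r))):
        (r \land (t \land r)): α-rule — add r, (t \land r).
        (t \land r): α-rule — add t, r.
        \lnot (p \land (r \to q)): β-rule — branch into \lnot p  //  \lnot (r \to q).
          branch 1.2.1 (add \lnot p):
            ○ open, literals {p=0, r=1, t=1}.
          branch 1.2.2 (add \lnot (r \to q)):
            \lnot (r \to q): α-rule — add r, \lnot q.
            ○ open, literals {q=0, r=1, t=1}.
  branch 2 (add \lnot (((\lnot r \to \lnot p) \to (s \to q)) \leftrightarrow p)):
    \lnot (((\lnot r \to \lnot p) \to (s \to q)) \leftrightarrow p): β-rule — branch into ((\lnot r \to \lnot p) \to (s \to q)), \lnot p  //  \lnot ((\lnot r \to \lnot p) \to (s \to q)), p.
      branch 2.1 (add ((\lnot r \to \lnot p) \to (s \to q)), \lnot p):
        ((\lnot r \to \lnot p) \to (s \to q)): β-rule — branch into \lnot (\lnot r \to \lnot p)  //  (s \to q).
          branch 2.1.1 (add \lnot (\lnot r \to \lnot p)):
            \lnot (\lnot r \to \lnot p): α-rule — add \lnot r, \lnot \lnot p.
            × closes — contains both p and \lnot p.
          branch 2.1.2 (add (s \to q)):
            (s \to q): β-rule — branch into \lnot s  //  q.
              branch 2.1.2.1 (add \lnot s):
                ○ open, literals {p=0, s=0}.
              branch 2.1.2.2 (add q):
                ○ open, literals {p=0, q=1}.
      branch 2.2 (add \lnot ((\lnot r \to \lnot p) \to (s \to q)), p):
        \lnot ((\lnot r \to \lnot p) \to (s \to q)): α-rule — add (\lnot r \to \lnot p), \lnot (s \to q).
        \lnot (s \to q): α-rule — add s, \lnot q.
        (\lnot r \to \lnot p): β-rule — branch into \lnot \lnot r  //  \lnot p.
          branch 2.2.1 (add \lnot \lnot r):
            ○ open, literals {p=1, q=0, r=1, s=1}.
          branch 2.2.2 (add \lnot p):
            × closes — contains both p and \lnot p.
2 branches closed, 11 open.
Each open branch fixes some atoms; the unmentioned ones are free. Counting distinct full assignments: branch {p=1, r=0} (q, s, t) contributes 8 new; branch {p=1, q=1, r=0} (s, t) contributes 0 new; branch {p=1, r=0, t=0} (q, s) contributes 0 new; branch {p=1, r=0} (q, s, t) contributes 0 new; branch {p=1, q=1, t=0} (s, r) contributes 2 new; branch {p=1, q=1, r=0} (s, t) contributes 0 new; branch {p=0, r=1, t=1} (q, s) contributes 4 new; branch {q=0, r=1, t=1} (p, s) contributes 2 new; branch {p=0, s=0} (q, t, r) contributes 6 new; branch {p=0, q=1} (s, t, r) contributes 3 new; branch {p=1, q=0, r=1, s=1} (t) contributes 1 new. Total: 26.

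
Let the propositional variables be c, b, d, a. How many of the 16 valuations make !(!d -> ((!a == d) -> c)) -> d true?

14

Initial set: {(!(!d -> ((!a == d) -> c)) -> d)}.
(!(!d -> ((!a == d) -> c)) -> d): β-rule — branch into !!(!d -> ((!a == d) -> c))  //  d.
  branch 1 (add !!(!d -> ((!a == d) -> c))):
    !!(!d -> ((!a == d) -> c)): β-rule — branch into !!d  //  ((!a == d) -> c).
      branch 1.1 (add !!d):
        ○ open, literals {d=T}.
      branch 1.2 (add ((!a == d) -> c)):
        ((!a == d) -> c): β-rule — branch into !(!a == d)  //  c.
          branch 1.2.1 (add !(!a == d)):
            !(!a == d): β-rule — branch into !a, !d  //  !!a, d.
              branch 1.2.1.1 (add !a, !d):
                ○ open, literals {a=F, d=F}.
              branch 1.2.1.2 (add !!a, d):
                ○ open, literals {a=T, d=T}.
          branch 1.2.2 (add c):
            ○ open, literals {c=T}.
  branch 2 (add d):
    ○ open, literals {d=T}.
0 branches closed, 5 open.
Each open branch fixes some atoms; the unmentioned ones are free. Counting distinct full assignments: branch {d=T} (c, b, a) contributes 8 new; branch {a=F, d=F} (c, b) contributes 4 new; branch {a=T, d=T} (c, b) contributes 0 new; branch {c=T} (b, d, a) contributes 2 new; branch {d=T} (c, b, a) contributes 0 new. Total: 14.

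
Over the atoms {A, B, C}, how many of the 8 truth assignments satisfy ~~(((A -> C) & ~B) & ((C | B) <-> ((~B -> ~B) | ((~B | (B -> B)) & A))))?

2

Initial set: {~~(((A -> C) & ~B) & ((C | B) <-> ((~B -> ~B) | ((~B | (B -> B)) & A))))}.
~~(((A -> C) & ~B) & ((C | B) <-> ((~B -> ~B) | ((~B | (B -> B)) & A)))): drop double negation, giving (((A -> C) & ~B) & ((C | B) <-> ((~B -> ~B) | ((~B | (B -> B)) & A)))).
(((A -> C) & ~B) & ((C | B) <-> ((~B -> ~B) | ((~B | (B -> B)) & A)))): α-rule — add ((A -> C) & ~B), ((C | B) <-> ((~B -> ~B) | ((~B | (B -> B)) & A))).
((A -> C) & ~B): α-rule — add (A -> C), ~B.
((C | B) <-> ((~B -> ~B) | ((~B | (B -> B)) & A))): β-rule — branch into (C | B), ((~B -> ~B) | ((~B | (B -> B)) & A))  //  ~(C | B), ~((~B -> ~B) | ((~B | (B -> B)) & A)).
  branch 1 (add (C | B), ((~B -> ~B) | ((~B | (B -> B)) & A))):
    (A -> C): β-rule — branch into ~A  //  C.
      branch 1.1 (add ~A):
        (C | B): β-rule — branch into C  //  B.
          branch 1.1.1 (add C):
            ((~B -> ~B) | ((~B | (B -> B)) & A)): β-rule — branch into (~B -> ~B)  //  ((~B | (B -> B)) & A).
              branch 1.1.1.1 (add (~B -> ~B)):
                (~B -> ~B): β-rule — branch into ~~B  //  ~B.
                  branch 1.1.1.1.1 (add ~~B):
                    × closes — contains both B and ~B.
                  branch 1.1.1.1.2 (add ~B):
                    ○ open, literals {A=F, B=F, C=T}.
              branch 1.1.1.2 (add ((~B | (B -> B)) & A)):
                ((~B | (B -> B)) & A): α-rule — add (~B | (B -> B)), A.
                × closes — contains both A and ~A.
          branch 1.1.2 (add B):
            × closes — contains both B and ~B.
      branch 1.2 (add C):
        (C | B): β-rule — branch into C  //  B.
          branch 1.2.1 (add C):
            ((~B -> ~B) | ((~B | (B -> B)) & A)): β-rule — branch into (~B -> ~B)  //  ((~B | (B -> B)) & A).
              branch 1.2.1.1 (add (~B -> ~B)):
                (~B -> ~B): β-rule — branch into ~~B  //  ~B.
                  branch 1.2.1.1.1 (add ~~B):
                    × closes — contains both B and ~B.
                  branch 1.2.1.1.2 (add ~B):
                    ○ open, literals {B=F, C=T}.
              branch 1.2.1.2 (add ((~B | (B -> B)) & A)):
                ((~B | (B -> B)) & A): α-rule — add (~B | (B -> B)), A.
                (~B | (B -> B)): β-rule — branch into ~B  //  (B -> B).
                  branch 1.2.1.2.1 (add ~B):
                    ○ open, literals {A=T, B=F, C=T}.
                  branch 1.2.1.2.2 (add (B -> B)):
                    (B -> B): β-rule — branch into ~B  //  B.
                      branch 1.2.1.2.2.1 (add ~B):
                        ○ open, literals {A=T, B=F, C=T}.
                      branch 1.2.1.2.2.2 (add B):
                        × closes — contains both B and ~B.
          branch 1.2.2 (add B):
            × closes — contains both B and ~B.
  branch 2 (add ~(C | B), ~((~B -> ~B) | ((~B | (B -> B)) & A))):
    ~(C | B): α-rule — add ~C, ~B.
    ~((~B -> ~B) | ((~B | (B -> B)) & A)): α-rule — add ~(~B -> ~B), ~((~B | (B -> B)) & A).
    ~(~B -> ~B): α-rule — add ~B, ~~B.
    × closes — contains both B and ~B.
7 branches closed, 4 open.
Each open branch fixes some atoms; the unmentioned ones are free. Counting distinct full assignments: branch {A=F, B=F, C=T} (none free) contributes 1 new; branch {B=F, C=T} (A) contributes 1 new; branch {A=T, B=F, C=T} (none free) contributes 0 new; branch {A=T, B=F, C=T} (none free) contributes 0 new. Total: 2.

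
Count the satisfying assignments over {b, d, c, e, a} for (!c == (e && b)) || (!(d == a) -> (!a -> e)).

30

Initial set: {T ((!c == (e && b)) || (!(d == a) -> (!a -> e)))}.
T ((!c == (e && b)) || (!(d == a) -> (!a -> e))): β-rule — branch into T (!c == (e && b))  //  T (!(d == a) -> (!a -> e)).
  branch 1 (add T (!c == (e && b))):
    T (!c == (e && b)): β-rule — branch into T !c, T (e && b)  //  F !c, F (e && b).
      branch 1.1 (add T !c, T (e && b)):
        T (e && b): α-rule — add T e, T b.
        ○ open, literals {b=true, c=false, e=true}.
      branch 1.2 (add F !c, F (e && b)):
        F (e && b): β-rule — branch into F e  //  F b.
          branch 1.2.1 (add F e):
            ○ open, literals {c=true, e=false}.
          branch 1.2.2 (add F b):
            ○ open, literals {b=false, c=true}.
  branch 2 (add T (!(d == a) -> (!a -> e))):
    T (!(d == a) -> (!a -> e)): β-rule — branch into F !(d == a)  //  T (!a -> e).
      branch 2.1 (add F !(d == a)):
        F !(d == a): β-rule — branch into T d, T a  //  F d, F a.
          branch 2.1.1 (add T d, T a):
            ○ open, literals {a=true, d=true}.
          branch 2.1.2 (add F d, F a):
            ○ open, literals {a=false, d=false}.
      branch 2.2 (add T (!a -> e)):
        T (!a -> e): β-rule — branch into F !a  //  T e.
          branch 2.2.1 (add F !a):
            ○ open, literals {a=true}.
          branch 2.2.2 (add T e):
            ○ open, literals {e=true}.
0 branches closed, 7 open.
Each open branch fixes some atoms; the unmentioned ones are free. Counting distinct full assignments: branch {b=true, c=false, e=true} (d, a) contributes 4 new; branch {c=true, e=false} (b, d, a) contributes 8 new; branch {b=false, c=true} (d, e, a) contributes 4 new; branch {a=true, d=true} (b, c, e) contributes 4 new; branch {a=false, d=false} (b, c, e) contributes 4 new; branch {a=true} (b, d, c, e) contributes 4 new; branch {e=true} (b, d, c, a) contributes 2 new. Total: 30.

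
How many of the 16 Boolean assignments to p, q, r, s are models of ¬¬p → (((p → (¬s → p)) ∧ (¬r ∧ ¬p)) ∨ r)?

Initial set: {(¬¬p → (((p → (¬s → p)) ∧ (¬r ∧ ¬p)) ∨ r))}.
(¬¬p → (((p → (¬s → p)) ∧ (¬r ∧ ¬p)) ∨ r)): β-rule — branch into ¬¬¬p  //  (((p → (¬s → p)) ∧ (¬r ∧ ¬p)) ∨ r).
  branch 1 (add ¬¬¬p):
    ¬¬¬p: drop double negation, giving ¬p.
    ○ open, literals {p=F}.
  branch 2 (add (((p → (¬s → p)) ∧ (¬r ∧ ¬p)) ∨ r)):
    (((p → (¬s → p)) ∧ (¬r ∧ ¬p)) ∨ r): β-rule — branch into ((p → (¬s → p)) ∧ (¬r ∧ ¬p))  //  r.
      branch 2.1 (add ((p → (¬s → p)) ∧ (¬r ∧ ¬p))):
        ((p → (¬s → p)) ∧ (¬r ∧ ¬p)): α-rule — add (p → (¬s → p)), (¬r ∧ ¬p).
        (¬r ∧ ¬p): α-rule — add ¬r, ¬p.
        (p → (¬s → p)): β-rule — branch into ¬p  //  (¬s → p).
          branch 2.1.1 (add ¬p):
            ○ open, literals {p=F, r=F}.
          branch 2.1.2 (add (¬s → p)):
            (¬s → p): β-rule — branch into ¬¬s  //  p.
              branch 2.1.2.1 (add ¬¬s):
                ○ open, literals {p=F, r=F, s=T}.
              branch 2.1.2.2 (add p):
                × closes — contains both p and ¬p.
      branch 2.2 (add r):
        ○ open, literals {r=T}.
1 branch closed, 4 open.
Each open branch fixes some atoms; the unmentioned ones are free. Counting distinct full assignments: branch {p=F} (q, r, s) contributes 8 new; branch {p=F, r=F} (q, s) contributes 0 new; branch {p=F, r=F, s=T} (q) contributes 0 new; branch {r=T} (p, q, s) contributes 4 new. Total: 12.

12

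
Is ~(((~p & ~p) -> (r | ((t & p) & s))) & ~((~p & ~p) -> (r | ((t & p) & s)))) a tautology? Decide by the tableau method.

Valid

Assume the negation and expand:
Initial set: {F ~(((~p & ~p) -> (r | ((t & p) & s))) & ~((~p & ~p) -> (r | ((t & p) & s))))}.
F ~(((~p & ~p) -> (r | ((t & p) & s))) & ~((~p & ~p) -> (r | ((t & p) & s)))): α-rule — add T ((~p & ~p) -> (r | ((t & p) & s))), T ~((~p & ~p) -> (r | ((t & p) & s))).
T ~((~p & ~p) -> (r | ((t & p) & s))): α-rule — add T (~p & ~p), F (r | ((t & p) & s)).
T (~p & ~p): α-rule — add T ~p, T ~p.
F (r | ((t & p) & s)): α-rule — add F r, F ((t & p) & s).
T ((~p & ~p) -> (r | ((t & p) & s))): β-rule — branch into F (~p & ~p)  //  T (r | ((t & p) & s)).
  branch 1 (add F (~p & ~p)):
    F ((t & p) & s): β-rule — branch into F (t & p)  //  F s.
      branch 1.1 (add F (t & p)):
        F (~p & ~p): β-rule — branch into F ~p  //  F ~p.
          branch 1.1.1 (add F ~p):
            × closes — contains both p and ~p.
          branch 1.1.2 (add F ~p):
            × closes — contains both p and ~p.
      branch 1.2 (add F s):
        F (~p & ~p): β-rule — branch into F ~p  //  F ~p.
          branch 1.2.1 (add F ~p):
            × closes — contains both p and ~p.
          branch 1.2.2 (add F ~p):
            × closes — contains both p and ~p.
  branch 2 (add T (r | ((t & p) & s))):
    F ((t & p) & s): β-rule — branch into F (t & p)  //  F s.
      branch 2.1 (add F (t & p)):
        T (r | ((t & p) & s)): β-rule — branch into T r  //  T ((t & p) & s).
          branch 2.1.1 (add T r):
            × closes — contains both r and ~r.
          branch 2.1.2 (add T ((t & p) & s)):
            T ((t & p) & s): α-rule — add T (t & p), T s.
            T (t & p): α-rule — add T t, T p.
            × closes — contains both p and ~p.
      branch 2.2 (add F s):
        T (r | ((t & p) & s)): β-rule — branch into T r  //  T ((t & p) & s).
          branch 2.2.1 (add T r):
            × closes — contains both r and ~r.
          branch 2.2.2 (add T ((t & p) & s)):
            T ((t & p) & s): α-rule — add T (t & p), T s.
            × closes — contains both s and ~s.
All 8 branches close.
Every branch closed, so the negation is unsatisfiable and the formula is valid.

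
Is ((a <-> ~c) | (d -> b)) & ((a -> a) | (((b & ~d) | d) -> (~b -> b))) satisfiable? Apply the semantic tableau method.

Satisfiable

Initial set: {(((a <-> ~c) | (d -> b)) & ((a -> a) | (((b & ~d) | d) -> (~b -> b))))}.
(((a <-> ~c) | (d -> b)) & ((a -> a) | (((b & ~d) | d) -> (~b -> b)))): α-rule — add ((a <-> ~c) | (d -> b)), ((a -> a) | (((b & ~d) | d) -> (~b -> b))).
((a <-> ~c) | (d -> b)): β-rule — branch into (a <-> ~c)  //  (d -> b).
  branch 1 (add (a <-> ~c)):
    ((a -> a) | (((b & ~d) | d) -> (~b -> b))): β-rule — branch into (a -> a)  //  (((b & ~d) | d) -> (~b -> b)).
      branch 1.1 (add (a -> a)):
        (a <-> ~c): β-rule — branch into a, ~c  //  ~a, ~~c.
          branch 1.1.1 (add a, ~c):
            (a -> a): β-rule — branch into ~a  //  a.
              branch 1.1.1.1 (add ~a):
                × closes — contains both a and ~a.
              branch 1.1.1.2 (add a):
                ○ open, literals {a=1, c=0}.
          branch 1.1.2 (add ~a, ~~c):
            (a -> a): β-rule — branch into ~a  //  a.
              branch 1.1.2.1 (add ~a):
                ○ open, literals {a=0, c=1}.
              branch 1.1.2.2 (add a):
                × closes — contains both a and ~a.
      branch 1.2 (add (((b & ~d) | d) -> (~b -> b))):
        (a <-> ~c): β-rule — branch into a, ~c  //  ~a, ~~c.
          branch 1.2.1 (add a, ~c):
            (((b & ~d) | d) -> (~b -> b)): β-rule — branch into ~((b & ~d) | d)  //  (~b -> b).
              branch 1.2.1.1 (add ~((b & ~d) | d)):
                ~((b & ~d) | d): α-rule — add ~(b & ~d), ~d.
                ~(b & ~d): β-rule — branch into ~b  //  ~~d.
                  branch 1.2.1.1.1 (add ~b):
                    ○ open, literals {a=1, b=0, c=0, d=0}.
                  branch 1.2.1.1.2 (add ~~d):
                    × closes — contains both d and ~d.
              branch 1.2.1.2 (add (~b -> b)):
                (~b -> b): β-rule — branch into ~~b  //  b.
                  branch 1.2.1.2.1 (add ~~b):
                    ○ open, literals {a=1, b=1, c=0}.
                  branch 1.2.1.2.2 (add b):
                    ○ open, literals {a=1, b=1, c=0}.
          branch 1.2.2 (add ~a, ~~c):
            (((b & ~d) | d) -> (~b -> b)): β-rule — branch into ~((b & ~d) | d)  //  (~b -> b).
              branch 1.2.2.1 (add ~((b & ~d) | d)):
                ~((b & ~d) | d): α-rule — add ~(b & ~d), ~d.
                ~(b & ~d): β-rule — branch into ~b  //  ~~d.
                  branch 1.2.2.1.1 (add ~b):
                    ○ open, literals {a=0, b=0, c=1, d=0}.
                  branch 1.2.2.1.2 (add ~~d):
                    × closes — contains both d and ~d.
              branch 1.2.2.2 (add (~b -> b)):
                (~b -> b): β-rule — branch into ~~b  //  b.
                  branch 1.2.2.2.1 (add ~~b):
                    ○ open, literals {a=0, b=1, c=1}.
                  branch 1.2.2.2.2 (add b):
                    ○ open, literals {a=0, b=1, c=1}.
  branch 2 (add (d -> b)):
    ((a -> a) | (((b & ~d) | d) -> (~b -> b))): β-rule — branch into (a -> a)  //  (((b & ~d) | d) -> (~b -> b)).
      branch 2.1 (add (a -> a)):
        (d -> b): β-rule — branch into ~d  //  b.
          branch 2.1.1 (add ~d):
            (a -> a): β-rule — branch into ~a  //  a.
              branch 2.1.1.1 (add ~a):
                ○ open, literals {a=0, d=0}.
              branch 2.1.1.2 (add a):
                ○ open, literals {a=1, d=0}.
          branch 2.1.2 (add b):
            (a -> a): β-rule — branch into ~a  //  a.
              branch 2.1.2.1 (add ~a):
                ○ open, literals {a=0, b=1}.
              branch 2.1.2.2 (add a):
                ○ open, literals {a=1, b=1}.
      branch 2.2 (add (((b & ~d) | d) -> (~b -> b))):
        (d -> b): β-rule — branch into ~d  //  b.
          branch 2.2.1 (add ~d):
            (((b & ~d) | d) -> (~b -> b)): β-rule — branch into ~((b & ~d) | d)  //  (~b -> b).
              branch 2.2.1.1 (add ~((b & ~d) | d)):
                ~((b & ~d) | d): α-rule — add ~(b & ~d), ~d.
                ~(b & ~d): β-rule — branch into ~b  //  ~~d.
                  branch 2.2.1.1.1 (add ~b):
                    ○ open, literals {b=0, d=0}.
                  branch 2.2.1.1.2 (add ~~d):
                    × closes — contains both d and ~d.
              branch 2.2.1.2 (add (~b -> b)):
                (~b -> b): β-rule — branch into ~~b  //  b.
                  branch 2.2.1.2.1 (add ~~b):
                    ○ open, literals {b=1, d=0}.
                  branch 2.2.1.2.2 (add b):
                    ○ open, literals {b=1, d=0}.
          branch 2.2.2 (add b):
            (((b & ~d) | d) -> (~b -> b)): β-rule — branch into ~((b & ~d) | d)  //  (~b -> b).
              branch 2.2.2.1 (add ~((b & ~d) | d)):
                ~((b & ~d) | d): α-rule — add ~(b & ~d), ~d.
                ~(b & ~d): β-rule — branch into ~b  //  ~~d.
                  branch 2.2.2.1.1 (add ~b):
                    × closes — contains both b and ~b.
                  branch 2.2.2.1.2 (add ~~d):
                    × closes — contains both d and ~d.
              branch 2.2.2.2 (add (~b -> b)):
                (~b -> b): β-rule — branch into ~~b  //  b.
                  branch 2.2.2.2.1 (add ~~b):
                    ○ open, literals {b=1}.
                  branch 2.2.2.2.2 (add b):
                    ○ open, literals {b=1}.
7 branches closed, 17 open.
An open branch gives a satisfying assignment: a=1, c=0.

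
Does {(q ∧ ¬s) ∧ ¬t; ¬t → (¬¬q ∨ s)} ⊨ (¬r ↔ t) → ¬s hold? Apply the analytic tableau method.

Initial set: {((q ∧ ¬s) ∧ ¬t); (¬t → (¬¬q ∨ s)); ¬((¬r ↔ t) → ¬s)}.
((q ∧ ¬s) ∧ ¬t): α-rule — add (q ∧ ¬s), ¬t.
¬((¬r ↔ t) → ¬s): α-rule — add (¬r ↔ t), ¬¬s.
(q ∧ ¬s): α-rule — add q, ¬s.
× closes — contains both s and ¬s.
All 1 branch closes.
Every branch closed, so the premises entail the conclusion.

Yes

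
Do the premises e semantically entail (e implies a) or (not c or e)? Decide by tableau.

Yes

Initial set: {e; not ((e implies a) or (not c or e))}.
not ((e implies a) or (not c or e)): α-rule — add not (e implies a), not (not c or e).
not (e implies a): α-rule — add e, not a.
not (not c or e): α-rule — add not not c, not e.
× closes — contains both e and not e.
All 1 branch closes.
Every branch closed, so the premises entail the conclusion.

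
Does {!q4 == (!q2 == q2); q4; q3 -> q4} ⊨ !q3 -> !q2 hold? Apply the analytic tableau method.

Initial set: {(!q4 == (!q2 == q2)); q4; (q3 -> q4); !(!q3 -> !q2)}.
!(!q3 -> !q2): α-rule — add !q3, !!q2.
(!q4 == (!q2 == q2)): β-rule — branch into !q4, (!q2 == q2)  //  !!q4, !(!q2 == q2).
  branch 1 (add !q4, (!q2 == q2)):
    × closes — contains both q4 and !q4.
  branch 2 (add !!q4, !(!q2 == q2)):
    (q3 -> q4): β-rule — branch into !q3  //  q4.
      branch 2.1 (add !q3):
        !(!q2 == q2): β-rule — branch into !q2, !q2  //  !!q2, q2.
          branch 2.1.1 (add !q2, !q2):
            × closes — contains both q2 and !q2.
          branch 2.1.2 (add !!q2, q2):
            ○ open, literals {q2=1, q3=0, q4=1}.
      branch 2.2 (add q4):
        !(!q2 == q2): β-rule — branch into !q2, !q2  //  !!q2, q2.
          branch 2.2.1 (add !q2, !q2):
            × closes — contains both q2 and !q2.
          branch 2.2.2 (add !!q2, q2):
            ○ open, literals {q2=1, q3=0, q4=1}.
3 branches closed, 2 open.
An open branch gives a countermodel: q2=1, q3=0, q4=1 (unmentioned atoms arbitrary); the premises hold there but the conclusion fails.

No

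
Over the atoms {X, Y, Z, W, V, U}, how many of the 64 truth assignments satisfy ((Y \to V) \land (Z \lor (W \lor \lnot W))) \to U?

Initial set: {T (((Y \to V) \land (Z \lor (W \lor \lnot W))) \to U)}.
T (((Y \to V) \land (Z \lor (W \lor \lnot W))) \to U): β-rule — branch into F ((Y \to V) \land (Z \lor (W \lor \lnot W)))  //  T U.
  branch 1 (add F ((Y \to V) \land (Z \lor (W \lor \lnot W)))):
    F ((Y \to V) \land (Z \lor (W \lor \lnot W))): β-rule — branch into F (Y \to V)  //  F (Z \lor (W \lor \lnot W)).
      branch 1.1 (add F (Y \to V)):
        F (Y \to V): α-rule — add T Y, F V.
        ○ open, literals {V=0, Y=1}.
      branch 1.2 (add F (Z \lor (W \lor \lnot W))):
        F (Z \lor (W \lor \lnot W)): α-rule — add F Z, F (W \lor \lnot W).
        F (W \lor \lnot W): α-rule — add F W, F \lnot W.
        × closes — contains both W and \lnot W.
  branch 2 (add T U):
    ○ open, literals {U=1}.
1 branch closed, 2 open.
Each open branch fixes some atoms; the unmentioned ones are free. Counting distinct full assignments: branch {V=0, Y=1} (X, Z, W, U) contributes 16 new; branch {U=1} (X, Y, Z, W, V) contributes 24 new. Total: 40.

40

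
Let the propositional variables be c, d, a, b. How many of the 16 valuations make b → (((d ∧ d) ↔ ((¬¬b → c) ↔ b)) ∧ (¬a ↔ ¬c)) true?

Initial set: {(b → (((d ∧ d) ↔ ((¬¬b → c) ↔ b)) ∧ (¬a ↔ ¬c)))}.
(b → (((d ∧ d) ↔ ((¬¬b → c) ↔ b)) ∧ (¬a ↔ ¬c))): β-rule — branch into ¬b  //  (((d ∧ d) ↔ ((¬¬b → c) ↔ b)) ∧ (¬a ↔ ¬c)).
  branch 1 (add ¬b):
    ○ open, literals {b=false}.
  branch 2 (add (((d ∧ d) ↔ ((¬¬b → c) ↔ b)) ∧ (¬a ↔ ¬c))):
    (((d ∧ d) ↔ ((¬¬b → c) ↔ b)) ∧ (¬a ↔ ¬c)): α-rule — add ((d ∧ d) ↔ ((¬¬b → c) ↔ b)), (¬a ↔ ¬c).
    ((d ∧ d) ↔ ((¬¬b → c) ↔ b)): β-rule — branch into (d ∧ d), ((¬¬b → c) ↔ b)  //  ¬(d ∧ d), ¬((¬¬b → c) ↔ b).
      branch 2.1 (add (d ∧ d), ((¬¬b → c) ↔ b)):
        (d ∧ d): α-rule — add d, d.
        (¬a ↔ ¬c): β-rule — branch into ¬a, ¬c  //  ¬¬a, ¬¬c.
          branch 2.1.1 (add ¬a, ¬c):
            ((¬¬b → c) ↔ b): β-rule — branch into (¬¬b → c), b  //  ¬(¬¬b → c), ¬b.
              branch 2.1.1.1 (add (¬¬b → c), b):
                (¬¬b → c): β-rule — branch into ¬¬¬b  //  c.
                  branch 2.1.1.1.1 (add ¬¬¬b):
                    ¬¬¬b: drop double negation, giving ¬b.
                    × closes — contains both b and ¬b.
                  branch 2.1.1.1.2 (add c):
                    × closes — contains both c and ¬c.
              branch 2.1.1.2 (add ¬(¬¬b → c), ¬b):
                ¬(¬¬b → c): α-rule — add ¬¬b, ¬c.
                ¬¬b: drop double negation, giving b.
                × closes — contains both b and ¬b.
          branch 2.1.2 (add ¬¬a, ¬¬c):
            ((¬¬b → c) ↔ b): β-rule — branch into (¬¬b → c), b  //  ¬(¬¬b → c), ¬b.
              branch 2.1.2.1 (add (¬¬b → c), b):
                (¬¬b → c): β-rule — branch into ¬¬¬b  //  c.
                  branch 2.1.2.1.1 (add ¬¬¬b):
                    ¬¬¬b: drop double negation, giving ¬b.
                    × closes — contains both b and ¬b.
                  branch 2.1.2.1.2 (add c):
                    ○ open, literals {a=true, b=true, c=true, d=true}.
              branch 2.1.2.2 (add ¬(¬¬b → c), ¬b):
                ¬(¬¬b → c): α-rule — add ¬¬b, ¬c.
                × closes — contains both c and ¬c.
      branch 2.2 (add ¬(d ∧ d), ¬((¬¬b → c) ↔ b)):
        (¬a ↔ ¬c): β-rule — branch into ¬a, ¬c  //  ¬¬a, ¬¬c.
          branch 2.2.1 (add ¬a, ¬c):
            ¬(d ∧ d): β-rule — branch into ¬d  //  ¬d.
              branch 2.2.1.1 (add ¬d):
                ¬((¬¬b → c) ↔ b): β-rule — branch into (¬¬b → c), ¬b  //  ¬(¬¬b → c), b.
                  branch 2.2.1.1.1 (add (¬¬b → c), ¬b):
                    (¬¬b → c): β-rule — branch into ¬¬¬b  //  c.
                      branch 2.2.1.1.1.1 (add ¬¬¬b):
                        ¬¬¬b: drop double negation, giving ¬b.
                        ○ open, literals {a=false, b=false, c=false, d=false}.
                      branch 2.2.1.1.1.2 (add c):
                        × closes — contains both c and ¬c.
                  branch 2.2.1.1.2 (add ¬(¬¬b → c), b):
                    ¬(¬¬b → c): α-rule — add ¬¬b, ¬c.
                    ¬¬b: drop double negation, giving b.
                    ○ open, literals {a=false, b=true, c=false, d=false}.
              branch 2.2.1.2 (add ¬d):
                ¬((¬¬b → c) ↔ b): β-rule — branch into (¬¬b → c), ¬b  //  ¬(¬¬b → c), b.
                  branch 2.2.1.2.1 (add (¬¬b → c), ¬b):
                    (¬¬b → c): β-rule — branch into ¬¬¬b  //  c.
                      branch 2.2.1.2.1.1 (add ¬¬¬b):
                        ¬¬¬b: drop double negation, giving ¬b.
                        ○ open, literals {a=false, b=false, c=false, d=false}.
                      branch 2.2.1.2.1.2 (add c):
                        × closes — contains both c and ¬c.
                  branch 2.2.1.2.2 (add ¬(¬¬b → c), b):
                    ¬(¬¬b → c): α-rule — add ¬¬b, ¬c.
                    ¬¬b: drop double negation, giving b.
                    ○ open, literals {a=false, b=true, c=false, d=false}.
          branch 2.2.2 (add ¬¬a, ¬¬c):
            ¬(d ∧ d): β-rule — branch into ¬d  //  ¬d.
              branch 2.2.2.1 (add ¬d):
                ¬((¬¬b → c) ↔ b): β-rule — branch into (¬¬b → c), ¬b  //  ¬(¬¬b → c), b.
                  branch 2.2.2.1.1 (add (¬¬b → c), ¬b):
                    (¬¬b → c): β-rule — branch into ¬¬¬b  //  c.
                      branch 2.2.2.1.1.1 (add ¬¬¬b):
                        ¬¬¬b: drop double negation, giving ¬b.
                        ○ open, literals {a=true, b=false, c=true, d=false}.
                      branch 2.2.2.1.1.2 (add c):
                        ○ open, literals {a=true, b=false, c=true, d=false}.
                  branch 2.2.2.1.2 (add ¬(¬¬b → c), b):
                    ¬(¬¬b → c): α-rule — add ¬¬b, ¬c.
                    × closes — contains both c and ¬c.
              branch 2.2.2.2 (add ¬d):
                ¬((¬¬b → c) ↔ b): β-rule — branch into (¬¬b → c), ¬b  //  ¬(¬¬b → c), b.
                  branch 2.2.2.2.1 (add (¬¬b → c), ¬b):
                    (¬¬b → c): β-rule — branch into ¬¬¬b  //  c.
                      branch 2.2.2.2.1.1 (add ¬¬¬b):
                        ¬¬¬b: drop double negation, giving ¬b.
                        ○ open, literals {a=true, b=false, c=true, d=false}.
                      branch 2.2.2.2.1.2 (add c):
                        ○ open, literals {a=true, b=false, c=true, d=false}.
                  branch 2.2.2.2.2 (add ¬(¬¬b → c), b):
                    ¬(¬¬b → c): α-rule — add ¬¬b, ¬c.
                    × closes — contains both c and ¬c.
9 branches closed, 10 open.
Each open branch fixes some atoms; the unmentioned ones are free. Counting distinct full assignments: branch {b=false} (c, d, a) contributes 8 new; branch {a=true, b=true, c=true, d=true} (none free) contributes 1 new; branch {a=false, b=false, c=false, d=false} (none free) contributes 0 new; branch {a=false, b=true, c=false, d=false} (none free) contributes 1 new; branch {a=false, b=false, c=false, d=false} (none free) contributes 0 new; branch {a=false, b=true, c=false, d=false} (none free) contributes 0 new; branch {a=true, b=false, c=true, d=false} (none free) contributes 0 new; branch {a=true, b=false, c=true, d=false} (none free) contributes 0 new; branch {a=true, b=false, c=true, d=false} (none free) contributes 0 new; branch {a=true, b=false, c=true, d=false} (none free) contributes 0 new. Total: 10.

10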